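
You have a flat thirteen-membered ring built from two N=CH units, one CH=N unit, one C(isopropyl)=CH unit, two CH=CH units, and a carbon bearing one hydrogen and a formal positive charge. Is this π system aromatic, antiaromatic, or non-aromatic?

Antiaromatic

All ring atoms are sp² and supply a p orbital to the ring (the double-bond atoms are sp², each contributing one p electron; the doubly-bonded nitrogens are pyridine-type — their lone pairs lie in the ring plane, leaving one electron in the p orbital; the carbocation has an empty p orbital); the conjugation is uninterrupted.
Counting π electrons: 6 × 2 = 12 from the double-bond units + 0 from the CH(+) atom = 12.
12 = 4(3); a planar, fully conjugated 4n system is antiaromatic.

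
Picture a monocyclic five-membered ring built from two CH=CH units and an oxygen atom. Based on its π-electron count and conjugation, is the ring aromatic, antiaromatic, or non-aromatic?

Aromatic

All ring atoms are sp² and supply a p orbital to the ring (every atom in a ring double bond is sp² and brings one electron to the p orbital; the oxygen donates one lone pair from its p orbital); the conjugation is uninterrupted.
π-electron count: 2 × 2 = 4 from the double-bond units + 2 from the O atom = 6.
That gives a 4n+2 count (6, n = 1).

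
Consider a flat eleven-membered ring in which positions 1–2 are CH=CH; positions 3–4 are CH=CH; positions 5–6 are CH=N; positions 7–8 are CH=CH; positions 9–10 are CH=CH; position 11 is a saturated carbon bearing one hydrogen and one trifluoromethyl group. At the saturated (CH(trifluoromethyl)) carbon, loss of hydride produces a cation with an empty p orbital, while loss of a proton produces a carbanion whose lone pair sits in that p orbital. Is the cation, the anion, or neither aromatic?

The cation

In both ions every ring atom is sp² and contributes a p orbital, so both rings are fully conjugated.
Cation: 5 × 2 + 0 = 10 π electrons → 4(2)+2, aromatic.
Anion: 5 × 2 + 2 = 12 π electrons → 4(3), antiaromatic.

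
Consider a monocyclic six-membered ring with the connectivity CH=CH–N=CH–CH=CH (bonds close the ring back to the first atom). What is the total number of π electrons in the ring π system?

6

The p orbitals form a continuous loop: every atom in a ring double bond is sp² and brings one electron to the p orbital; each =N– nitrogen is pyridine-type (lone pair in the sp² plane, one electron in the p orbital). The ring is fully conjugated.
π-electron count: 3 × 2 = 6 from the 3 double-bond units.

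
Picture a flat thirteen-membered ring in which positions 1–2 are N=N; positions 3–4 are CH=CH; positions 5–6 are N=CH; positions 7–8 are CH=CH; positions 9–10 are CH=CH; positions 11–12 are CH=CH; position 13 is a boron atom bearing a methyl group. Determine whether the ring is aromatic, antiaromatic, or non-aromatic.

Antiaromatic

Every ring atom contributes a p orbital perpendicular to the ring (every atom in a ring double bond is sp² and brings one electron to the p orbital; each sp² =N– keeps its lone pair in-plane and puts one electron into the π system; the boron has an empty p orbital), so the π system is cyclic and fully conjugated.
Adding the contributions, 6 × 2 = 12 from the double-bond units + 0 from the B(methyl) atom = 12.
12 = 4(3); a planar, fully conjugated 4n system is antiaromatic.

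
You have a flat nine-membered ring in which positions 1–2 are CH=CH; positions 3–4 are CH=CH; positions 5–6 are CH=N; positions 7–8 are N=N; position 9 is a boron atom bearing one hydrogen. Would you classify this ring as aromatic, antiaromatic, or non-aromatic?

Antiaromatic

The p orbitals form a continuous loop: every atom in a ring double bond is sp² and brings one electron to the p orbital; each sp² =N– keeps its lone pair in-plane and puts one electron into the π system; the boron has an empty p orbital. The ring is fully conjugated.
Adding the contributions, 4 × 2 = 8 from the double-bond units + 0 from the BH atom = 8.
8 = 4(2); a planar, fully conjugated 4n system is antiaromatic.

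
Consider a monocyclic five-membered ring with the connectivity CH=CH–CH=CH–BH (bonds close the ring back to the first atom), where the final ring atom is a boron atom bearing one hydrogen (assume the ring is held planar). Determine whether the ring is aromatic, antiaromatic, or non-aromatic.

Every ring atom contributes a p orbital perpendicular to the ring (the double-bond atoms are sp², each contributing one p electron; the boron has an empty p orbital), so the π system is cyclic and fully conjugated.
π-electron count: 2 × 2 = 4 from the double-bond units + 0 from the BH atom = 4.
A 4n π count (4, n = 1) in a planar conjugated ring means antiaromatic.

Antiaromatic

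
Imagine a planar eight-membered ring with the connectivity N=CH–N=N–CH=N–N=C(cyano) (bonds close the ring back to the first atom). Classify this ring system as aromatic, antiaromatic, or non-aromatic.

Antiaromatic

Every ring atom contributes a p orbital perpendicular to the ring (the double-bond atoms are sp², each contributing one p electron; the doubly-bonded nitrogens are pyridine-type — their lone pairs lie in the ring plane, leaving one electron in the p orbital), so the π system is cyclic and fully conjugated.
π-electron count: 4 × 2 = 8 from the 4 double-bond units.
8 is a 4n count (n = 2), so the planar conjugated ring is antiaromatic.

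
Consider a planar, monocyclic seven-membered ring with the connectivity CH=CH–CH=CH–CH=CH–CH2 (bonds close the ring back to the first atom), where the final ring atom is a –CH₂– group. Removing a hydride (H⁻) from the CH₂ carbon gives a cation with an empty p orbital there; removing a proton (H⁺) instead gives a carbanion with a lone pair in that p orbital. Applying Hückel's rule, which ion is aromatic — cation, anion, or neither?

In either ion the ring is fully conjugated: every atom, including the new sp² carbon, supplies a p orbital.
Cation: 3 × 2 + 0 = 6 π electrons → 4(1)+2, aromatic.
Anion: 3 × 2 + 2 = 8 π electrons → 4(2), antiaromatic.

The cation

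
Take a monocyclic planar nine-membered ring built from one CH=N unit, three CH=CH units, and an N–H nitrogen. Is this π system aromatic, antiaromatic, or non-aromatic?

Every ring atom contributes a p orbital perpendicular to the ring (every atom in a ring double bond is sp² and brings one electron to the p orbital; each =N– nitrogen is pyridine-type (lone pair in the sp² plane, one electron in the p orbital); the pyrrole-type nitrogen donates its lone pair from the p orbital), so the π system is cyclic and fully conjugated.
Counting π electrons: 4 × 2 = 8 from the double-bond units + 2 from the NH atom = 10.
Since 10 = 4·2 + 2, the ring meets the 4n+2 criterion.

Aromatic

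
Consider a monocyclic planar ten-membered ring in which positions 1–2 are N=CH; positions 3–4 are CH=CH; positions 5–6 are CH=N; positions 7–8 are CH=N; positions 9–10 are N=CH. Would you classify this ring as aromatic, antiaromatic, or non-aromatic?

Aromatic

All ring atoms are sp² and supply a p orbital to the ring (each doubly-bonded ring atom is sp² with one p-orbital electron; the doubly-bonded nitrogens are pyridine-type — their lone pairs lie in the ring plane, leaving one electron in the p orbital); the conjugation is uninterrupted.
Adding the contributions, 5 × 2 = 10 from the 5 double-bond units.
10 = 4(2) + 2, which satisfies Hückel's 4n+2 rule.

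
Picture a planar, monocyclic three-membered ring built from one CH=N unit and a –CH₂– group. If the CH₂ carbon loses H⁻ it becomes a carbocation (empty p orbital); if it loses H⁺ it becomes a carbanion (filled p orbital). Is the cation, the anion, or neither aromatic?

The cation

In either ion the ring is fully conjugated: every atom, including the new sp² carbon, supplies a p orbital.
Cation: 1 × 2 + 0 = 2 π electrons → 4(0)+2, aromatic.
Anion: 1 × 2 + 2 = 4 π electrons → 4(1), antiaromatic.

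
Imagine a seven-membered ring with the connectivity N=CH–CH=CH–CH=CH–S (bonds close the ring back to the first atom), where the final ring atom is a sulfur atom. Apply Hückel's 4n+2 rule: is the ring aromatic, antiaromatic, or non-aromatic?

Antiaromatic

The p orbitals form a continuous loop: every atom in a ring double bond is sp² and brings one electron to the p orbital; the doubly-bonded nitrogens are pyridine-type — their lone pairs lie in the ring plane, leaving one electron in the p orbital; the sulfur donates one lone pair from its p orbital. The ring is fully conjugated.
π-electron count: 3 × 2 = 6 from the double-bond units + 2 from the S atom = 8.
A 4n π count (8, n = 2) in a planar conjugated ring means antiaromatic.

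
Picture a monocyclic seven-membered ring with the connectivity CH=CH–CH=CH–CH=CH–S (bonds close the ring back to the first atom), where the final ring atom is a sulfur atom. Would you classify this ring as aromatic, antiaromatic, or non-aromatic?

Check conjugation: each doubly-bonded ring atom is sp² with one p-orbital electron; the sulfur donates one lone pair from its p orbital — every position has a p orbital, so the cyclic π system is continuous.
π-electron count: 3 × 2 = 6 from the double-bond units + 2 from the S atom = 8.
A 4n π count (8, n = 2) in a planar conjugated ring means antiaromatic.

Antiaromatic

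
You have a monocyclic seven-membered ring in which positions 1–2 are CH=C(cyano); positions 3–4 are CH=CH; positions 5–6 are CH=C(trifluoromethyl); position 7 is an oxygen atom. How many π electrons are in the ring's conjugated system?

8

The p orbitals form a continuous loop: each doubly-bonded ring atom is sp² with one p-orbital electron; the oxygen donates one lone pair from its p orbital. The ring is fully conjugated.
π-electron count: 3 × 2 = 6 from the double-bond units + 2 from the O atom = 8.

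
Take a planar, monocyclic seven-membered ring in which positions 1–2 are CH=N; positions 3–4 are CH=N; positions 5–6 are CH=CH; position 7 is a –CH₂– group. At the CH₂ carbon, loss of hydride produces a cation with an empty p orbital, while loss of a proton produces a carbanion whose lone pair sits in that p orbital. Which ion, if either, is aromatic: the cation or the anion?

In either ion the ring is fully conjugated: every atom, including the new sp² carbon, supplies a p orbital.
Cation: 3 × 2 + 0 = 6 π electrons → 4(1)+2, aromatic.
Anion: 3 × 2 + 2 = 8 π electrons → 4(2), antiaromatic.

The cation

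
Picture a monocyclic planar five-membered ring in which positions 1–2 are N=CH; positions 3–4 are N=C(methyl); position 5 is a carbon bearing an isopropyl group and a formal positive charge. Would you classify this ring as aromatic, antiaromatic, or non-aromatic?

Antiaromatic

The p orbitals form a continuous loop: every atom in a ring double bond is sp² and brings one electron to the p orbital; each =N– nitrogen is pyridine-type (lone pair in the sp² plane, one electron in the p orbital); the carbocation has an empty p orbital. The ring is fully conjugated.
Tallying contributions gives 2 × 2 = 4 from the double-bond units + 0 from the C(isopropyl)(+) atom = 4.
4 is a 4n count (n = 1), so the planar conjugated ring is antiaromatic.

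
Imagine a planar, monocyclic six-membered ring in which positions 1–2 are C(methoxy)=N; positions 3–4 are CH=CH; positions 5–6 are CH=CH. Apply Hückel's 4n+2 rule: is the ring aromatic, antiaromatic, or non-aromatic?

Aromatic

The p orbitals form a continuous loop: each doubly-bonded ring atom is sp² with one p-orbital electron; each sp² =N– keeps its lone pair in-plane and puts one electron into the π system. The ring is fully conjugated.
Tallying contributions gives 3 × 2 = 6 from the 3 double-bond units.
6 = 4(1) + 2, which satisfies Hückel's 4n+2 rule.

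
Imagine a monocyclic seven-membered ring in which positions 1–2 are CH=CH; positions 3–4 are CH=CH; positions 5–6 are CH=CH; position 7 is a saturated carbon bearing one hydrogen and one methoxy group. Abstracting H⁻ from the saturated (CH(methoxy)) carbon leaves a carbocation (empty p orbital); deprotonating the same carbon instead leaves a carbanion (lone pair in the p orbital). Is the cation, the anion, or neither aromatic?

In either ion the ring is fully conjugated: every atom, including the new sp² carbon, supplies a p orbital.
Cation: 3 × 2 + 0 = 6 π electrons → 4(1)+2, aromatic.
Anion: 3 × 2 + 2 = 8 π electrons → 4(2), antiaromatic.

The cation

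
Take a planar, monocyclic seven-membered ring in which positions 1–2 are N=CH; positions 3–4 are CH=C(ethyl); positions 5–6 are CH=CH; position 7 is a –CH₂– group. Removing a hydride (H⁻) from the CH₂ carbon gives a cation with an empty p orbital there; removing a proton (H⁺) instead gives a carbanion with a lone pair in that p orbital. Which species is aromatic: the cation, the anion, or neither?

The cation

Both ions have a continuous loop of p orbitals — each ring atom is sp².
Cation: 3 × 2 + 0 = 6 π electrons → 4(1)+2, aromatic.
Anion: 3 × 2 + 2 = 8 π electrons → 4(2), antiaromatic.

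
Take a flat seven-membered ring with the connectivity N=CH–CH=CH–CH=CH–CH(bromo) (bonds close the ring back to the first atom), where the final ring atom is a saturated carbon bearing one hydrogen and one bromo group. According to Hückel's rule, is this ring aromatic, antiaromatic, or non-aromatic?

The CH(bromo) position has four σ bonds — that saturated carbon is sp³ and has no p orbital in the ring π system — so the cyclic conjugation is interrupted.
Without a continuous loop of overlapping p orbitals the Hückel electron count never comes into play.

Non-aromatic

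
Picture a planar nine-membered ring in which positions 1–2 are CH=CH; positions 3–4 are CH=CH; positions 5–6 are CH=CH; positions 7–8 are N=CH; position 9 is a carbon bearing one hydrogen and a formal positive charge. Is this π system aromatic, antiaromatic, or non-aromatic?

Antiaromatic

All ring atoms are sp² and supply a p orbital to the ring (the double-bond atoms are sp², each contributing one p electron; the doubly-bonded nitrogens are pyridine-type — their lone pairs lie in the ring plane, leaving one electron in the p orbital; the carbocation has an empty p orbital); the conjugation is uninterrupted.
Counting π electrons: 4 × 2 = 8 from the double-bond units + 0 from the CH(+) atom = 8.
A 4n π count (8, n = 2) in a planar conjugated ring means antiaromatic.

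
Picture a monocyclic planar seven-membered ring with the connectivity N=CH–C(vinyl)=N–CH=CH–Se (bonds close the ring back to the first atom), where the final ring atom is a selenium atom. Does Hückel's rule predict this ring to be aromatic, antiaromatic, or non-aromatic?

The p orbitals form a continuous loop: the double-bond atoms are sp², each contributing one p electron; each =N– nitrogen is pyridine-type (lone pair in the sp² plane, one electron in the p orbital); the selenium donates one lone pair from its p orbital. The ring is fully conjugated.
π-electron count: 3 × 2 = 6 from the double-bond units + 2 from the Se atom = 8.
8 is a 4n count (n = 2), so the planar conjugated ring is antiaromatic.

Antiaromatic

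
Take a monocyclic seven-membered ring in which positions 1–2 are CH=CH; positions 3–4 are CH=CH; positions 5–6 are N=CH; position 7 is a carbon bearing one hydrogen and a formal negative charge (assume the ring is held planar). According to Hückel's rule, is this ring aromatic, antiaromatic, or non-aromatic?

Check conjugation: each doubly-bonded ring atom is sp² with one p-orbital electron; the doubly-bonded nitrogens are pyridine-type — their lone pairs lie in the ring plane, leaving one electron in the p orbital; the carbanion's lone pair occupies the p orbital — every position has a p orbital, so the cyclic π system is continuous.
Tallying contributions gives 3 × 2 = 6 from the double-bond units + 2 from the CH(-) atom = 8.
With 8 = 4·2 π electrons, Hückel's rule classifies the planar ring as antiaromatic.

Antiaromatic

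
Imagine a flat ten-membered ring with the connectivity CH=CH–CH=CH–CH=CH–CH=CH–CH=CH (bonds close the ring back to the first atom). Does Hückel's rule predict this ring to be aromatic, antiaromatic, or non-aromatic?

Check conjugation: each doubly-bonded ring atom is sp² with one p-orbital electron — every position has a p orbital, so the cyclic π system is continuous.
π-electron count: 5 × 2 = 10 from the 5 double-bond units.
Since 10 = 4·2 + 2, the ring meets the 4n+2 criterion.

Aromatic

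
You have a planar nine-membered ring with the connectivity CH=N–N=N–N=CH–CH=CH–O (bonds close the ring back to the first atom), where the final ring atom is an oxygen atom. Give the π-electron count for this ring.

10

Every ring atom contributes a p orbital perpendicular to the ring (each doubly-bonded ring atom is sp² with one p-orbital electron; each =N– nitrogen is pyridine-type (lone pair in the sp² plane, one electron in the p orbital); the oxygen donates one lone pair from its p orbital), so the π system is cyclic and fully conjugated.
Tallying contributions gives 4 × 2 = 8 from the double-bond units + 2 from the O atom = 10.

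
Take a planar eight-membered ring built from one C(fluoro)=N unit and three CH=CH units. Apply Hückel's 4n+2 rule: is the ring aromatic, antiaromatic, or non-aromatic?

Antiaromatic

All ring atoms are sp² and supply a p orbital to the ring (each doubly-bonded ring atom is sp² with one p-orbital electron; the doubly-bonded nitrogens are pyridine-type — their lone pairs lie in the ring plane, leaving one electron in the p orbital); the conjugation is uninterrupted.
Adding the contributions, 4 × 2 = 8 from the 4 double-bond units.
8 is a 4n count (n = 2), so the planar conjugated ring is antiaromatic.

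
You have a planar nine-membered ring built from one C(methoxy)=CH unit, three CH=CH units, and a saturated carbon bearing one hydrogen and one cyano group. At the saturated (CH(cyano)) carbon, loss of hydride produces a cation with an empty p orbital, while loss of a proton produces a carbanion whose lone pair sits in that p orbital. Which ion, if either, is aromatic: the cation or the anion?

The anion

Once that carbon is sp², every ring atom has a p orbital and both ions are fully conjugated.
Cation: 4 × 2 + 0 = 8 π electrons → 4(2), antiaromatic.
Anion: 4 × 2 + 2 = 10 π electrons → 4(2)+2, aromatic.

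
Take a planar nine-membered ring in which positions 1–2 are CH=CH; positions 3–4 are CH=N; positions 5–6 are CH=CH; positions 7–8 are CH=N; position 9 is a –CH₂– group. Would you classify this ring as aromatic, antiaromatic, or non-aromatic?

Non-aromatic

The CH2 carbon is saturated: the tetrahedral CH₂ carbon is sp³ and has no p orbital in the ring π system. Conjugation is not continuous around the ring.
Without a continuous loop of overlapping p orbitals the Hückel electron count never comes into play.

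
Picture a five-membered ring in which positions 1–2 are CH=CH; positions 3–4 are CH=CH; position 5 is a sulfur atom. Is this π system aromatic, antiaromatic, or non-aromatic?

Aromatic

The p orbitals form a continuous loop: each doubly-bonded ring atom is sp² with one p-orbital electron; the sulfur donates one lone pair from its p orbital. The ring is fully conjugated.
Adding the contributions, 2 × 2 = 4 from the double-bond units + 2 from the S atom = 6.
That gives a 4n+2 count (6, n = 1).
(This ring is thiophene.)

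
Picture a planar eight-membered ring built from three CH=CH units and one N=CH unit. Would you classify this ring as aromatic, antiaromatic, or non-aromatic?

Every ring atom contributes a p orbital perpendicular to the ring (each doubly-bonded ring atom is sp² with one p-orbital electron; each =N– nitrogen is pyridine-type (lone pair in the sp² plane, one electron in the p orbital)), so the π system is cyclic and fully conjugated.
π-electron count: 4 × 2 = 8 from the 4 double-bond units.
With 8 = 4·2 π electrons, Hückel's rule classifies the planar ring as antiaromatic.

Antiaromatic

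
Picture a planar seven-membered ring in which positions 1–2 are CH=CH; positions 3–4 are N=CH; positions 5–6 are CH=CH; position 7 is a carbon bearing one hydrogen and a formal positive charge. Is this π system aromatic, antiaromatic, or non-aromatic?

Aromatic

All ring atoms are sp² and supply a p orbital to the ring (every atom in a ring double bond is sp² and brings one electron to the p orbital; each =N– nitrogen is pyridine-type (lone pair in the sp² plane, one electron in the p orbital); the carbocation has an empty p orbital); the conjugation is uninterrupted.
Adding the contributions, 3 × 2 = 6 from the double-bond units + 0 from the CH(+) atom = 6.
That gives a 4n+2 count (6, n = 1).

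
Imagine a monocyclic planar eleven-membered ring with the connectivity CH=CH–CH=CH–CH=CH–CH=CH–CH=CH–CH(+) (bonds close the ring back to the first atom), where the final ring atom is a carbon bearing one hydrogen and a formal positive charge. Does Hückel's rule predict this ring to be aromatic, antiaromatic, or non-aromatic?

Aromatic

Check conjugation: the double-bond atoms are sp², each contributing one p electron; the carbocation has an empty p orbital — every position has a p orbital, so the cyclic π system is continuous.
Tallying contributions gives 5 × 2 = 10 from the double-bond units + 0 from the CH(+) atom = 10.
10 = 4(2) + 2, which satisfies Hückel's 4n+2 rule.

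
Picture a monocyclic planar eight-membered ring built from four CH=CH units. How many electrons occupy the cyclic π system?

The p orbitals form a continuous loop: every atom in a ring double bond is sp² and brings one electron to the p orbital. The ring is fully conjugated.
π-electron count: 4 × 2 = 8 from the 4 double-bond units.
This is cyclooctatetraene.

8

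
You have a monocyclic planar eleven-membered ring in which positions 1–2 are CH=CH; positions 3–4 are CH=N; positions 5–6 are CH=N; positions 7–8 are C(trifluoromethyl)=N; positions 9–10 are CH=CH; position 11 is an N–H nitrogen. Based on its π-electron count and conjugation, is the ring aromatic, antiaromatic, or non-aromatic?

Antiaromatic

The p orbitals form a continuous loop: the double-bond atoms are sp², each contributing one p electron; each =N– nitrogen is pyridine-type (lone pair in the sp² plane, one electron in the p orbital); the pyrrole-type nitrogen donates its lone pair from the p orbital. The ring is fully conjugated.
π-electron count: 5 × 2 = 10 from the double-bond units + 2 from the NH atom = 12.
12 is a 4n count (n = 3), so the planar conjugated ring is antiaromatic.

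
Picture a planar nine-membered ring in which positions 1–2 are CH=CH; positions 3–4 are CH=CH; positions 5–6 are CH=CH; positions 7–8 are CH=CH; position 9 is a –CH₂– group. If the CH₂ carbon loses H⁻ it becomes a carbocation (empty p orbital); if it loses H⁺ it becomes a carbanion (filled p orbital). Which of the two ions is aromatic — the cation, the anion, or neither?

The anion

Both ions have a continuous loop of p orbitals — each ring atom is sp².
Cation: 4 × 2 + 0 = 8 π electrons → 4(2), antiaromatic.
Anion: 4 × 2 + 2 = 10 π electrons → 4(2)+2, aromatic.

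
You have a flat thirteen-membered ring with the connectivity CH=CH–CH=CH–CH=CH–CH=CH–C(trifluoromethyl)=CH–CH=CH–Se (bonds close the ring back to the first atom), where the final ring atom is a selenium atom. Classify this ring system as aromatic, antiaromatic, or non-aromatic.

All ring atoms are sp² and supply a p orbital to the ring (each doubly-bonded ring atom is sp² with one p-orbital electron; the selenium donates one lone pair from its p orbital); the conjugation is uninterrupted.
Adding the contributions, 6 × 2 = 12 from the double-bond units + 2 from the Se atom = 14.
14 = 4(3) + 2, which satisfies Hückel's 4n+2 rule.

Aromatic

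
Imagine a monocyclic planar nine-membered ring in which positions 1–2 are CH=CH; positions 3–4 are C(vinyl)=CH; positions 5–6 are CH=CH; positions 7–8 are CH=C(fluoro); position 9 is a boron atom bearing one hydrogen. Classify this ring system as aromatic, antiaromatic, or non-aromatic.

The p orbitals form a continuous loop: every atom in a ring double bond is sp² and brings one electron to the p orbital; the boron has an empty p orbital. The ring is fully conjugated.
π-electron count: 4 × 2 = 8 from the double-bond units + 0 from the BH atom = 8.
8 is a 4n count (n = 2), so the planar conjugated ring is antiaromatic.

Antiaromatic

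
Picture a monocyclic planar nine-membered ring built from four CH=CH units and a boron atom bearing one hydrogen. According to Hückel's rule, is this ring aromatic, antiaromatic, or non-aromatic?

Antiaromatic

The p orbitals form a continuous loop: each doubly-bonded ring atom is sp² with one p-orbital electron; the boron has an empty p orbital. The ring is fully conjugated.
Counting π electrons: 4 × 2 = 8 from the double-bond units + 0 from the BH atom = 8.
8 is a 4n count (n = 2), so the planar conjugated ring is antiaromatic.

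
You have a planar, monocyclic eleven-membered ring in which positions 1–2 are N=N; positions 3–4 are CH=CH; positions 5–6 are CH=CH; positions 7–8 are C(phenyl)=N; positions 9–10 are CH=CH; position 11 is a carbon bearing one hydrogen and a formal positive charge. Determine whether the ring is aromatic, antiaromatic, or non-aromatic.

All ring atoms are sp² and supply a p orbital to the ring (each doubly-bonded ring atom is sp² with one p-orbital electron; the doubly-bonded nitrogens are pyridine-type — their lone pairs lie in the ring plane, leaving one electron in the p orbital; the carbocation has an empty p orbital); the conjugation is uninterrupted.
Counting π electrons: 5 × 2 = 10 from the double-bond units + 0 from the CH(+) atom = 10.
With 10 π electrons (n = 2), the Hückel 4n+2 condition holds.

Aromatic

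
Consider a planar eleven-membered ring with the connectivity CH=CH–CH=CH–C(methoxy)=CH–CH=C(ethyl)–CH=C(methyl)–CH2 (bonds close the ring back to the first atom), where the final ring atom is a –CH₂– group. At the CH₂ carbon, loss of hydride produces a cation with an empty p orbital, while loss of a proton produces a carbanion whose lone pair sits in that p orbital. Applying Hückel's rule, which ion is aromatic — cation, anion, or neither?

The cation

In both ions every ring atom is sp² and contributes a p orbital, so both rings are fully conjugated.
Cation: 5 × 2 + 0 = 10 π electrons → 4(2)+2, aromatic.
Anion: 5 × 2 + 2 = 12 π electrons → 4(3), antiaromatic.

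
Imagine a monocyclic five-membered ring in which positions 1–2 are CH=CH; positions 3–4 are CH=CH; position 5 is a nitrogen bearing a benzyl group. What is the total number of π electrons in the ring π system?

Check conjugation: every atom in a ring double bond is sp² and brings one electron to the p orbital; the pyrrole-type nitrogen donates its lone pair from the p orbital — every position has a p orbital, so the cyclic π system is continuous.
π-electron count: 2 × 2 = 4 from the double-bond units + 2 from the N(benzyl) atom = 6.

6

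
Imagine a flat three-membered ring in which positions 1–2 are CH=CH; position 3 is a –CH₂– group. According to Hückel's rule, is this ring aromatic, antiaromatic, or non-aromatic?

At the CH2 position, the tetrahedral CH₂ carbon is sp³ and has no p orbital in the ring π system; the ring's p-orbital overlap is broken there.
Without a continuous loop of overlapping p orbitals the Hückel electron count never comes into play.

Non-aromatic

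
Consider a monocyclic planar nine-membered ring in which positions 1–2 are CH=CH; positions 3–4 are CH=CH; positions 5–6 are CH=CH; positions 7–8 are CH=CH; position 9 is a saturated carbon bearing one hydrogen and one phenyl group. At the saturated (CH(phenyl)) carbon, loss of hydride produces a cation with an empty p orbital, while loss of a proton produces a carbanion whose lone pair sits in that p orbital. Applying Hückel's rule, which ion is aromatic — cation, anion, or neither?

The anion

In both ions every ring atom is sp² and contributes a p orbital, so both rings are fully conjugated.
Cation: 4 × 2 + 0 = 8 π electrons → 4(2), antiaromatic.
Anion: 4 × 2 + 2 = 10 π electrons → 4(2)+2, aromatic.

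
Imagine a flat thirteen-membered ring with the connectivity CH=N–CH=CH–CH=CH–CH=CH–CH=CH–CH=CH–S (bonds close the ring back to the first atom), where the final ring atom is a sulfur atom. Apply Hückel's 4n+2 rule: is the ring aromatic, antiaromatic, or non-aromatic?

All ring atoms are sp² and supply a p orbital to the ring (each doubly-bonded ring atom is sp² with one p-orbital electron; each =N– nitrogen is pyridine-type (lone pair in the sp² plane, one electron in the p orbital); the sulfur donates one lone pair from its p orbital); the conjugation is uninterrupted.
Counting π electrons: 6 × 2 = 12 from the double-bond units + 2 from the S atom = 14.
Since 14 = 4·3 + 2, the ring meets the 4n+2 criterion.

Aromatic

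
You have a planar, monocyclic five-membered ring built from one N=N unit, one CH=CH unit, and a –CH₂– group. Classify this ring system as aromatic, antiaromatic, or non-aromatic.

The CH2 position has four σ bonds — the tetrahedral CH₂ carbon is sp³ and has no p orbital in the ring π system — so the cyclic conjugation is interrupted.
Without a continuous loop of overlapping p orbitals the Hückel electron count never comes into play.

Non-aromatic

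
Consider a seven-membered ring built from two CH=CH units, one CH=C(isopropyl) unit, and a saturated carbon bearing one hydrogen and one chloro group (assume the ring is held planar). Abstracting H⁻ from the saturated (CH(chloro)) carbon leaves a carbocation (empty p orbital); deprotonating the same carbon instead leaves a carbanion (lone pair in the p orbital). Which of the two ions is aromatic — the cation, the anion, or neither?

The cation

In either ion the ring is fully conjugated: every atom, including the new sp² carbon, supplies a p orbital.
Cation: 3 × 2 + 0 = 6 π electrons → 4(1)+2, aromatic.
Anion: 3 × 2 + 2 = 8 π electrons → 4(2), antiaromatic.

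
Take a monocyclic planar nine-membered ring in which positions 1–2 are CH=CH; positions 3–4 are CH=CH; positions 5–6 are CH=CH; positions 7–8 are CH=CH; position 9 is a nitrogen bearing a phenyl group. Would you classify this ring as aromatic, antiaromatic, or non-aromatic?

Aromatic

The p orbitals form a continuous loop: each doubly-bonded ring atom is sp² with one p-orbital electron; the pyrrole-type nitrogen donates its lone pair from the p orbital. The ring is fully conjugated.
Adding the contributions, 4 × 2 = 8 from the double-bond units + 2 from the N(phenyl) atom = 10.
With 10 π electrons (n = 2), the Hückel 4n+2 condition holds.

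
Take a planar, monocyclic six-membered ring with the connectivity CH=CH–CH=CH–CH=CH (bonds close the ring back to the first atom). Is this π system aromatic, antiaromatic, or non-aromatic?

Aromatic

All ring atoms are sp² and supply a p orbital to the ring (the double-bond atoms are sp², each contributing one p electron); the conjugation is uninterrupted.
Counting π electrons: 3 × 2 = 6 from the 3 double-bond units.
That gives a 4n+2 count (6, n = 1).
(The species described is benzene.)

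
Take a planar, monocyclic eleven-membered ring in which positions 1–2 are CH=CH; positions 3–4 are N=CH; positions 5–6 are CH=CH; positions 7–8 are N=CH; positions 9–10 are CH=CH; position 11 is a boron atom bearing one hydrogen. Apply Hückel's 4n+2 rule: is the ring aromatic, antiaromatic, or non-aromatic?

All ring atoms are sp² and supply a p orbital to the ring (each doubly-bonded ring atom is sp² with one p-orbital electron; each sp² =N– keeps its lone pair in-plane and puts one electron into the π system; the boron has an empty p orbital); the conjugation is uninterrupted.
π-electron count: 5 × 2 = 10 from the double-bond units + 0 from the BH atom = 10.
With 10 π electrons (n = 2), the Hückel 4n+2 condition holds.

Aromatic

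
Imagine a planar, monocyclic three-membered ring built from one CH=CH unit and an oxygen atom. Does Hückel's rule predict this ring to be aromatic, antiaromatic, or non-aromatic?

Antiaromatic

The p orbitals form a continuous loop: the double-bond atoms are sp², each contributing one p electron; the oxygen donates one lone pair from its p orbital. The ring is fully conjugated.
π-electron count: 1 × 2 = 2 from the double-bond unit + 2 from the O atom = 4.
A 4n π count (4, n = 1) in a planar conjugated ring means antiaromatic.
(The species described is oxirene.)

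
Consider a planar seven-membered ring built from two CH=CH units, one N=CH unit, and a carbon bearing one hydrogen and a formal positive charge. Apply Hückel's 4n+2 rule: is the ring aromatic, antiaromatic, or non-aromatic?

Aromatic

The p orbitals form a continuous loop: the double-bond atoms are sp², each contributing one p electron; each =N– nitrogen is pyridine-type (lone pair in the sp² plane, one electron in the p orbital); the carbocation has an empty p orbital. The ring is fully conjugated.
Counting π electrons: 3 × 2 = 6 from the double-bond units + 0 from the CH(+) atom = 6.
6 = 4(1) + 2, which satisfies Hückel's 4n+2 rule.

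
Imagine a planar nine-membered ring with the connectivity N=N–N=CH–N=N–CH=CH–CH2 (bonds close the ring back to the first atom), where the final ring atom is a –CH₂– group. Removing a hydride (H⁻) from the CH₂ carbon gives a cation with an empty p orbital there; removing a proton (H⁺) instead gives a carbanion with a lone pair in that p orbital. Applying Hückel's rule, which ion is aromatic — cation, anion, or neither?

The anion

Both ions have a continuous loop of p orbitals — each ring atom is sp².
Cation: 4 × 2 + 0 = 8 π electrons → 4(2), antiaromatic.
Anion: 4 × 2 + 2 = 10 π electrons → 4(2)+2, aromatic.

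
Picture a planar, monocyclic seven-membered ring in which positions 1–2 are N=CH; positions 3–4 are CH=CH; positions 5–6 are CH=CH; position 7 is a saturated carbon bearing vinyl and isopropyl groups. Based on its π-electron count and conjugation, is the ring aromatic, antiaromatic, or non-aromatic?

Non-aromatic

The C(vinyl)(isopropyl) position has four σ bonds — that saturated carbon is sp³ and has no p orbital in the ring π system — so the cyclic conjugation is interrupted.
Without a continuous loop of overlapping p orbitals the Hückel electron count never comes into play.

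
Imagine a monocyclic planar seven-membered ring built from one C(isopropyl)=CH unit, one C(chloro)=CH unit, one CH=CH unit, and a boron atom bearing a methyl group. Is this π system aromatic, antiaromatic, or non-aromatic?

The p orbitals form a continuous loop: every atom in a ring double bond is sp² and brings one electron to the p orbital; the boron has an empty p orbital. The ring is fully conjugated.
π-electron count: 3 × 2 = 6 from the double-bond units + 0 from the B(methyl) atom = 6.
That gives a 4n+2 count (6, n = 1).

Aromatic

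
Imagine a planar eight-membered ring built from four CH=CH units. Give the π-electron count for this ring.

The p orbitals form a continuous loop: every atom in a ring double bond is sp² and brings one electron to the p orbital. The ring is fully conjugated.
π-electron count: 4 × 2 = 8 from the 4 double-bond units.
(This ring is cyclooctatetraene.)

8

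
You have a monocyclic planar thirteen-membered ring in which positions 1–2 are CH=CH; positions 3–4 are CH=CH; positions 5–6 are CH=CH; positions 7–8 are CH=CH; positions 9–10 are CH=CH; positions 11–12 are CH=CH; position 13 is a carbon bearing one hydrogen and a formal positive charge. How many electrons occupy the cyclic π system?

12

The p orbitals form a continuous loop: each doubly-bonded ring atom is sp² with one p-orbital electron; the carbocation has an empty p orbital. The ring is fully conjugated.
Adding the contributions, 6 × 2 = 12 from the double-bond units + 0 from the CH(+) atom = 12.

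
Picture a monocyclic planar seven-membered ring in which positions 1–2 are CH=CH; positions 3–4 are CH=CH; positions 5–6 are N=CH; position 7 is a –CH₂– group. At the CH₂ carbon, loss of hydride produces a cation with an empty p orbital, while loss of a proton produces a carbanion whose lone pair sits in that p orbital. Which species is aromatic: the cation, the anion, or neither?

The cation

In either ion the ring is fully conjugated: every atom, including the new sp² carbon, supplies a p orbital.
Cation: 3 × 2 + 0 = 6 π electrons → 4(1)+2, aromatic.
Anion: 3 × 2 + 2 = 8 π electrons → 4(2), antiaromatic.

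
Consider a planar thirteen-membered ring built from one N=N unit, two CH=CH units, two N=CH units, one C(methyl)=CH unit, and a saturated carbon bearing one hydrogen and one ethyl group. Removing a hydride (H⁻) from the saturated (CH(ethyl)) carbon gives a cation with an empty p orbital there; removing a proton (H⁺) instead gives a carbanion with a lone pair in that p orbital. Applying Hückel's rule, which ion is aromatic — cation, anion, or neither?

Once that carbon is sp², every ring atom has a p orbital and both ions are fully conjugated.
Cation: 6 × 2 + 0 = 12 π electrons → 4(3), antiaromatic.
Anion: 6 × 2 + 2 = 14 π electrons → 4(3)+2, aromatic.

The anion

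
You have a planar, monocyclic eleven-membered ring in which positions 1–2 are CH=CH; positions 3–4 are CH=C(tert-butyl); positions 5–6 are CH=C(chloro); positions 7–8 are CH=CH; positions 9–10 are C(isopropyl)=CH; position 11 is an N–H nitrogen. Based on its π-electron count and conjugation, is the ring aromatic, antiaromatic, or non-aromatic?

Check conjugation: each doubly-bonded ring atom is sp² with one p-orbital electron; the pyrrole-type nitrogen donates its lone pair from the p orbital — every position has a p orbital, so the cyclic π system is continuous.
Counting π electrons: 5 × 2 = 10 from the double-bond units + 2 from the NH atom = 12.
A 4n π count (12, n = 3) in a planar conjugated ring means antiaromatic.

Antiaromatic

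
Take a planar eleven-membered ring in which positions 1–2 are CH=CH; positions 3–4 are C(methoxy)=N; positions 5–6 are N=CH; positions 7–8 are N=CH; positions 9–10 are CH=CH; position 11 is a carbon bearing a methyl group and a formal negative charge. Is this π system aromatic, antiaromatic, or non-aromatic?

Antiaromatic

Check conjugation: every atom in a ring double bond is sp² and brings one electron to the p orbital; the doubly-bonded nitrogens are pyridine-type — their lone pairs lie in the ring plane, leaving one electron in the p orbital; the carbanion's lone pair occupies the p orbital — every position has a p orbital, so the cyclic π system is continuous.
Adding the contributions, 5 × 2 = 10 from the double-bond units + 2 from the C(methyl)(-) atom = 12.
12 is a 4n count (n = 3), so the planar conjugated ring is antiaromatic.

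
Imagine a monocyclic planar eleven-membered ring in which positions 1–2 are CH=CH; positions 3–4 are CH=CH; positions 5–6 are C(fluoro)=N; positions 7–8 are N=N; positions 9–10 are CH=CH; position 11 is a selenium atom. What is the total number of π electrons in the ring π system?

All ring atoms are sp² and supply a p orbital to the ring (every atom in a ring double bond is sp² and brings one electron to the p orbital; each =N– nitrogen is pyridine-type (lone pair in the sp² plane, one electron in the p orbital); the selenium donates one lone pair from its p orbital); the conjugation is uninterrupted.
Tallying contributions gives 5 × 2 = 10 from the double-bond units + 2 from the Se atom = 12.

12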